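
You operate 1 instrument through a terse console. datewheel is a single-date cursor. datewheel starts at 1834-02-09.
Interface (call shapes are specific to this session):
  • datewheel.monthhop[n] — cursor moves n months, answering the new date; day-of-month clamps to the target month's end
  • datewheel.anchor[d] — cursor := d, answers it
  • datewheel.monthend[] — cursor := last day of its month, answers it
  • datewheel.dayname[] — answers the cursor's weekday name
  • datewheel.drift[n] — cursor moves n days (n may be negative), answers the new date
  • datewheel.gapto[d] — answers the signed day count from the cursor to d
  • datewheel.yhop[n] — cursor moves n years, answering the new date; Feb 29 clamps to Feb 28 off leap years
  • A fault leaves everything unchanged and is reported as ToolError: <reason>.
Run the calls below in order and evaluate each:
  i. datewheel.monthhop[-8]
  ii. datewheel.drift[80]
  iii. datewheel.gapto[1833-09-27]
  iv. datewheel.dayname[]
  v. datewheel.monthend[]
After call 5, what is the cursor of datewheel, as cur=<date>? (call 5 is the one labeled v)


-> datewheel.monthhop(-8)
<- 1833-06-09
-> datewheel.drift(80)
<- 1833-08-28
-> datewheel.gapto(1833-09-27)
<- 30
-> datewheel.dayname()
<- Wednesday
-> datewheel.monthend()
<- 1833-08-31

Answer: cur=1833-08-31


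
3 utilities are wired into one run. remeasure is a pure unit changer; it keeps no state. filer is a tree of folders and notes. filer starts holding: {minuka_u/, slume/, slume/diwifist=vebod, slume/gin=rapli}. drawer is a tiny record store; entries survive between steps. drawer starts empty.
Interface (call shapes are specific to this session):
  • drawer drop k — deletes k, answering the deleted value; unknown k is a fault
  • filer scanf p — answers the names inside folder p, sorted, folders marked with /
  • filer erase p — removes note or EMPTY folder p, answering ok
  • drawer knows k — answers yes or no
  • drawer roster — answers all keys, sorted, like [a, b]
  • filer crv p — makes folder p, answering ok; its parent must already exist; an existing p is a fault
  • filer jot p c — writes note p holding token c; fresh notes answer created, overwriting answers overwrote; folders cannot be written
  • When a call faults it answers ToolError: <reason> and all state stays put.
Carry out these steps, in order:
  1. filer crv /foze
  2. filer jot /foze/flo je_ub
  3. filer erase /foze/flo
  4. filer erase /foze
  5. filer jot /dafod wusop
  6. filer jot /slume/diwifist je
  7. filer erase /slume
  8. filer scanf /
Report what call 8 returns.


→ filer crv(p→/foze)
← ok
→ filer jot(p→/foze/flo, c→je_ub)
← created
→ filer erase(p→/foze/flo)
← ok
→ filer erase(p→/foze)
← ok
→ filer jot(p→/dafod, c→wusop)
← created
→ filer jot(p→/slume/diwifist, c→je)
← overwrote
→ filer erase(p→/slume)
← ToolError: not empty
→ filer scanf(p→/)
← [dafod, minuka_u/, slume/]

Answer: [dafod, minuka_u/, slume/]


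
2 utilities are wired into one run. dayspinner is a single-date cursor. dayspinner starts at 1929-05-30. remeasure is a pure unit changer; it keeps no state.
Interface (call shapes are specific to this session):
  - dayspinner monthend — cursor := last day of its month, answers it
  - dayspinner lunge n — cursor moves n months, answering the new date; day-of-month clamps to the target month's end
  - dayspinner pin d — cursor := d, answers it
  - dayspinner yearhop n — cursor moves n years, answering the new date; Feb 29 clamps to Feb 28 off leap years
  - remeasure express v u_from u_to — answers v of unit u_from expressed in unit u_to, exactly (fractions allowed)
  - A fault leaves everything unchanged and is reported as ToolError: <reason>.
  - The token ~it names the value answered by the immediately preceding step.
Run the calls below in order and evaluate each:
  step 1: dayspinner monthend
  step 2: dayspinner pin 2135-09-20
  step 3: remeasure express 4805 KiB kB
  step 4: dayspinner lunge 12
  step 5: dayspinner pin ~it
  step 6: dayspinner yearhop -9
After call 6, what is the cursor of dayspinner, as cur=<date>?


Answer: cur=2127-09-20

Derivation:
I use dayspinner monthend, and get 1929-05-31.
Then dayspinner pin using d='2135-09-20', which returns 2135-09-20.
Calling remeasure express using v='4805', u_from='KiB', u_to='kB', yielding 123008/25.
I invoke dayspinner lunge using n='12', — result: 2136-09-20.
Now I run dayspinner pin using d='~it', yielding 2136-09-20.
I run dayspinner yearhop using n='-9', and see 2127-09-20.


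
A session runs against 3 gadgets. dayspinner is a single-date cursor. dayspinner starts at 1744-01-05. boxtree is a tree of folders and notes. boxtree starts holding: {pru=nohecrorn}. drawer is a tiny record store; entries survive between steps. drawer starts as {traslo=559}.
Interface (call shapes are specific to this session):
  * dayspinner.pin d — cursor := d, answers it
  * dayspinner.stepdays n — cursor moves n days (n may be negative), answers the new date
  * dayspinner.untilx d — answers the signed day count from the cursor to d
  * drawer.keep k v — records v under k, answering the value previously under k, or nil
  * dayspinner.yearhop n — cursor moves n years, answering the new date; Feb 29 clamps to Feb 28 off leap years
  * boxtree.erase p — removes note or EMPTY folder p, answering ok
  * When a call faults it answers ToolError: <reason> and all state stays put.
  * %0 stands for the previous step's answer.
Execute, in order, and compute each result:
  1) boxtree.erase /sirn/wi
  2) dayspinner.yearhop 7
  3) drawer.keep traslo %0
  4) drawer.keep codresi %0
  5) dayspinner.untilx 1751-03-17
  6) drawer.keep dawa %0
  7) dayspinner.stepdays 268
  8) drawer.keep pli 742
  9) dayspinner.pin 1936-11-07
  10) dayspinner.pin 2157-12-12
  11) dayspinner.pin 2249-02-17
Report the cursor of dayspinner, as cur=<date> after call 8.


Answer: cur=1751-09-30

Derivation:
·→ boxtree.erase(/sirn/wi)
·← ToolError: not found
·→ dayspinner.yearhop(7)
·← 1751-01-05
·→ drawer.keep(traslo, %0)
·← 559
·→ drawer.keep(codresi, %0)
·← nil
·→ dayspinner.untilx(1751-03-17)
·← 71
·→ drawer.keep(dawa, %0)
·← nil
·→ dayspinner.stepdays(268)
·← 1751-09-30
·→ drawer.keep(pli, 742)
·← nil
·→ dayspinner.pin(1936-11-07)
·← 1936-11-07
·→ dayspinner.pin(2157-12-12)
·← 2157-12-12
·→ dayspinner.pin(2249-02-17)
·← 2249-02-17


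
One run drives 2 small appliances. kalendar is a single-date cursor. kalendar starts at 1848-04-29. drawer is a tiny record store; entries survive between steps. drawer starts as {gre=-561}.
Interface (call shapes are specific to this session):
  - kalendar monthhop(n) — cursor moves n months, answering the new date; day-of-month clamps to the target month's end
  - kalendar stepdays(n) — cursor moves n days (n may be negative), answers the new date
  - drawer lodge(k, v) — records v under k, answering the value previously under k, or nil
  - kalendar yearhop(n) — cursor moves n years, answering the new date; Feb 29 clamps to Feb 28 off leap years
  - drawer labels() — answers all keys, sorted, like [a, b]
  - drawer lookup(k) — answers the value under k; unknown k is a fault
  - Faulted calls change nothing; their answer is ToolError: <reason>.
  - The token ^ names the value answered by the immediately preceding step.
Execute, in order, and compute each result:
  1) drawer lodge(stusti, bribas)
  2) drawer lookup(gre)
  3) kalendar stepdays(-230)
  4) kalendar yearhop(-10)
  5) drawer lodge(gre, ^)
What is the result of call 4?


→ drawer lodge(k=stusti, v=bribas)
← nil
→ drawer lookup(k=gre)
← -561
→ kalendar stepdays(n=-230)
← 1847-09-12
→ kalendar yearhop(n=-10)
← 1837-09-12
→ drawer lodge(k=gre, v=^)
← -561

Answer: 1837-09-12


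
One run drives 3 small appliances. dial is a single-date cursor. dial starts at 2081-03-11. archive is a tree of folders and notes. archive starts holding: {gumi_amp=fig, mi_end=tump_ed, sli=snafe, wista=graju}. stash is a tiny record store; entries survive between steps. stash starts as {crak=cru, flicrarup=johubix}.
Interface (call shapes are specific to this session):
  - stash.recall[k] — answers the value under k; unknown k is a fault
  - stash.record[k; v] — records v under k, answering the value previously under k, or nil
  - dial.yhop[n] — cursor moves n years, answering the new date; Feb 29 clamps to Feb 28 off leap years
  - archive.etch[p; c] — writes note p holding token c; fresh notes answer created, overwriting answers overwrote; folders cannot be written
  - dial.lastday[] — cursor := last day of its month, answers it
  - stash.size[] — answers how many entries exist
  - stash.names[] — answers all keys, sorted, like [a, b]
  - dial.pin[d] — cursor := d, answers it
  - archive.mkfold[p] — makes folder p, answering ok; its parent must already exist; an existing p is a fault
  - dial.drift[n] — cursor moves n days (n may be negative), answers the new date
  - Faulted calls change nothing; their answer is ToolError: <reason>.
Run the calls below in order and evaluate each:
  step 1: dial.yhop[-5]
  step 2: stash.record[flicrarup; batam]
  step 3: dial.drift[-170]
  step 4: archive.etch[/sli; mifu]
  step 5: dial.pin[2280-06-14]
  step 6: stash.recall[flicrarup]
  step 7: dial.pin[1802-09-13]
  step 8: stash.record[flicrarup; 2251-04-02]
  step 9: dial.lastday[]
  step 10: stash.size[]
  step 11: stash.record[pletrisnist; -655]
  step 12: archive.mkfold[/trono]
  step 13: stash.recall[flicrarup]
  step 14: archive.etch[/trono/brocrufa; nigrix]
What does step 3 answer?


Answer: 2075-09-23

Derivation:
Then dial.yhop(n: -5), — result: 2076-03-11.
Calling stash.record(k: flicrarup, v: batam), and see johubix.
I use dial.drift(n: -170), and get 2075-09-23.
I use archive.etch(p: /sli, c: mifu), which returns overwrote.
I invoke dial.pin(d: 2280-06-14), and observe 2280-06-14.
Then stash.recall(k: flicrarup), and observe batam.
Next I call dial.pin(d: 1802-09-13): 1802-09-13.
I run stash.record(k: flicrarup, v: 2251-04-02): batam.
Using dial.lastday(), giving 1802-09-30.
Using stash.size(), yielding 2.
Using stash.record(k: pletrisnist, v: -655), yielding nil.
Next I call archive.mkfold(p: /trono), and get ok.
I run stash.recall(k: flicrarup), yielding 2251-04-02.
I use archive.etch(p: /trono/brocrufa, c: nigrix), — result: created.


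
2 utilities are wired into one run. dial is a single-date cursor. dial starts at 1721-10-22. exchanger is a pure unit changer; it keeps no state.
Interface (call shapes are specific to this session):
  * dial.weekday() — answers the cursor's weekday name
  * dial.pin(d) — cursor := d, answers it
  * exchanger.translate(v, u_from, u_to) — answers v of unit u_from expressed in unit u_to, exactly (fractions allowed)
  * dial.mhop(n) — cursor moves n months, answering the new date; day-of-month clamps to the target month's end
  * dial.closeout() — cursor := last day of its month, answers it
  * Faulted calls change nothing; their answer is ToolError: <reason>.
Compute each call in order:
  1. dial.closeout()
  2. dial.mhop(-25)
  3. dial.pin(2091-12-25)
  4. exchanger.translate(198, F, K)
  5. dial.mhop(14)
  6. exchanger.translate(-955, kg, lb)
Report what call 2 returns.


Answer: 1719-09-30

Derivation:
Now I run closeout, and get 1721-10-31.
Then mhop passing n→-25, yielding 1719-09-30.
Calling pin passing d→2091-12-25, which returns 2091-12-25.
Invoking translate passing v→198, u_from→F, u_to→K, — result: 65767/180.
I invoke mhop passing n→14, and get 2093-02-25.
I call translate passing v→-955, u_from→kg, u_to→lb, and observe -95500000000/45359237.


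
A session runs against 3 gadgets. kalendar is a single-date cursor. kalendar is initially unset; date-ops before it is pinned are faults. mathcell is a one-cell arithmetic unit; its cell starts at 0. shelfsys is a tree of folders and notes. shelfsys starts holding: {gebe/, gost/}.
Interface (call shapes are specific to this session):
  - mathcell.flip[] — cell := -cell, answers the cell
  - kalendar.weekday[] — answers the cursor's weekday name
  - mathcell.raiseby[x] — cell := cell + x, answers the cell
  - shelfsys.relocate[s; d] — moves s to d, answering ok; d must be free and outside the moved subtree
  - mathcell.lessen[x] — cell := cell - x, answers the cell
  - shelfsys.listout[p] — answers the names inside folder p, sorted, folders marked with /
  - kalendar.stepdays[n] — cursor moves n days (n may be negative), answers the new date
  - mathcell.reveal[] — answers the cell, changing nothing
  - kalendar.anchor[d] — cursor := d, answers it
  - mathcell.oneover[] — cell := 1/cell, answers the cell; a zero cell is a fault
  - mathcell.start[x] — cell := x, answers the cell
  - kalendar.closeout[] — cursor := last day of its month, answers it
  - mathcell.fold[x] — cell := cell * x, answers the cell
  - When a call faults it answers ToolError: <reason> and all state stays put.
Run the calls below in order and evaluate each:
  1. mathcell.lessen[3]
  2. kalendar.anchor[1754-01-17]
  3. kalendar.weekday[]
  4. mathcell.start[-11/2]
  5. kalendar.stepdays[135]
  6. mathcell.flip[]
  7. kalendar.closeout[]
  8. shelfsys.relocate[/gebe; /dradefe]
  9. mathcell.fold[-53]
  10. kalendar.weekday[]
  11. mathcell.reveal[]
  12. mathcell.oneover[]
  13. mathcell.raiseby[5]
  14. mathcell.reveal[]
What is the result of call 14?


[in] mathcell.lessen 3
[out] -3
[in] kalendar.anchor 1754-01-17
[out] 1754-01-17
[in] kalendar.weekday
[out] Thursday
[in] mathcell.start -11/2
[out] -11/2
[in] kalendar.stepdays 135
[out] 1754-06-01
[in] mathcell.flip
[out] 11/2
[in] kalendar.closeout
[out] 1754-06-30
[in] shelfsys.relocate /gebe /dradefe
[out] ok
[in] mathcell.fold -53
[out] -583/2
[in] kalendar.weekday
[out] Sunday
[in] mathcell.reveal
[out] -583/2
[in] mathcell.oneover
[out] -2/583
[in] mathcell.raiseby 5
[out] 2913/583
[in] mathcell.reveal
[out] 2913/583

Answer: 2913/583


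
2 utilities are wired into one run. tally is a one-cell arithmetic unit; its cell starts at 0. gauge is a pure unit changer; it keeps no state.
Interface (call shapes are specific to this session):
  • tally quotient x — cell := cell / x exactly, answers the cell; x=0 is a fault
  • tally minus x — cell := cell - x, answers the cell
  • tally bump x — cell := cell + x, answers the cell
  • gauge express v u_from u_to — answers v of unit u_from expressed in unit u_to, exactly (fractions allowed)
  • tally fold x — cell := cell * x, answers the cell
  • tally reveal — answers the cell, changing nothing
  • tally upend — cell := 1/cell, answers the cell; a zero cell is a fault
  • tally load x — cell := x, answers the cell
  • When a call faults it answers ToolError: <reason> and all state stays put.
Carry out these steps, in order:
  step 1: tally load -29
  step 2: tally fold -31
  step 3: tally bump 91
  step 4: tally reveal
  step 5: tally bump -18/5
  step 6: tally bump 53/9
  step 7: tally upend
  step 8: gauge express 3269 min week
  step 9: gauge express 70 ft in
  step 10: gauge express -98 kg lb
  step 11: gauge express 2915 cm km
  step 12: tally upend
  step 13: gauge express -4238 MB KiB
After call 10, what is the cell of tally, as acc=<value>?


Answer: acc=45/44653

Derivation:
// tally load(x: -29) : -29
// tally fold(x: -31) : 899
// tally bump(x: 91) : 990
// tally reveal() : 990
// tally bump(x: -18/5) : 4932/5
// tally bump(x: 53/9) : 44653/45
// tally upend() : 45/44653
// gauge express(v: 3269, u_from: min, u_to: week) : 467/1440
// gauge express(v: 70, u_from: ft, u_to: in) : 840
// gauge express(v: -98, u_from: kg, u_to: lb) : -1400000000/6479891
// gauge express(v: 2915, u_from: cm, u_to: km) : 583/20000
// tally upend() : 44653/45
// gauge express(v: -4238, u_from: MB, u_to: KiB) : -33109375/8


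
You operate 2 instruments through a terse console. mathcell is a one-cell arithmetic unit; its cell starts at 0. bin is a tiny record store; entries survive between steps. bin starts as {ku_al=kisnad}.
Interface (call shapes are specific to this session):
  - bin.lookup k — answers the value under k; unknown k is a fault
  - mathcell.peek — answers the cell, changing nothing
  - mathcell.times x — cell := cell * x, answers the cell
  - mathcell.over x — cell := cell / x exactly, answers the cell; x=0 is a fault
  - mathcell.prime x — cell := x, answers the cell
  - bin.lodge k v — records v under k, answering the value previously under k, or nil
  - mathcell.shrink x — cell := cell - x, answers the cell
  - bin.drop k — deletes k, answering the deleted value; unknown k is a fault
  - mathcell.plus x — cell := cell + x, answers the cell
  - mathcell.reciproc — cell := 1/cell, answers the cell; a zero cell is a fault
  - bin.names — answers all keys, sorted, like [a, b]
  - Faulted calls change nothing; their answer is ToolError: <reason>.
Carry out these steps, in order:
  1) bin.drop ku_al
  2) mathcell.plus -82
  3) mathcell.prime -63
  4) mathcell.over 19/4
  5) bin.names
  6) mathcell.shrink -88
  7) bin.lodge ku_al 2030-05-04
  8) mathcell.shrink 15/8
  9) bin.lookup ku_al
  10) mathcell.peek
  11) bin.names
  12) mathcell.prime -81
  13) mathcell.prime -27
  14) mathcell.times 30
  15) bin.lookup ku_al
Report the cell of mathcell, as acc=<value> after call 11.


→ bin.drop(ku_al)
← kisnad
→ mathcell.plus(-82)
← -82
→ mathcell.prime(-63)
← -63
→ mathcell.over(19/4)
← -252/19
→ bin.names()
← []
→ mathcell.shrink(-88)
← 1420/19
→ bin.lodge(ku_al, 2030-05-04)
← nil
→ mathcell.shrink(15/8)
← 11075/152
→ bin.lookup(ku_al)
← 2030-05-04
→ mathcell.peek()
← 11075/152
→ bin.names()
← [ku_al]
→ mathcell.prime(-81)
← -81
→ mathcell.prime(-27)
← -27
→ mathcell.times(30)
← -810
→ bin.lookup(ku_al)
← 2030-05-04

Answer: acc=11075/152


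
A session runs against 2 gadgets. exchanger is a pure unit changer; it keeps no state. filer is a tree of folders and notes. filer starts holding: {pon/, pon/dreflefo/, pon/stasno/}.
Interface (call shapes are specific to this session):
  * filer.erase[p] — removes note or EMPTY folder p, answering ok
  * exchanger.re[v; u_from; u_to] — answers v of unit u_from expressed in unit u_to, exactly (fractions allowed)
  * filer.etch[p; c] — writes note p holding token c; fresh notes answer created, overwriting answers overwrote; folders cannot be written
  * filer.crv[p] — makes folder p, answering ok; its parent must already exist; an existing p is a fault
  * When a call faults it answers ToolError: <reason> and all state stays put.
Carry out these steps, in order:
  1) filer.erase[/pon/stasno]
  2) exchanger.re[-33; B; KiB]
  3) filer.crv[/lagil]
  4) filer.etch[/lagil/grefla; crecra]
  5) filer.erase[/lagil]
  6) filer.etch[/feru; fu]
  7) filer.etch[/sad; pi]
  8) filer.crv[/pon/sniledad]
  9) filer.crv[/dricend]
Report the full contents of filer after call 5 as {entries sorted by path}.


Answer: {lagil/, lagil/grefla=crecra, pon/, pon/dreflefo/}

Derivation:
CALL filer.erase[p: /pon/stasno]
RET  ok
CALL exchanger.re[v: -33; u_from: B; u_to: KiB]
RET  -33/1024
CALL filer.crv[p: /lagil]
RET  ok
CALL filer.etch[p: /lagil/grefla; c: crecra]
RET  created
CALL filer.erase[p: /lagil]
RET  ToolError: not empty
CALL filer.etch[p: /feru; c: fu]
RET  created
CALL filer.etch[p: /sad; c: pi]
RET  created
CALL filer.crv[p: /pon/sniledad]
RET  ok
CALL filer.crv[p: /dricend]
RET  ok


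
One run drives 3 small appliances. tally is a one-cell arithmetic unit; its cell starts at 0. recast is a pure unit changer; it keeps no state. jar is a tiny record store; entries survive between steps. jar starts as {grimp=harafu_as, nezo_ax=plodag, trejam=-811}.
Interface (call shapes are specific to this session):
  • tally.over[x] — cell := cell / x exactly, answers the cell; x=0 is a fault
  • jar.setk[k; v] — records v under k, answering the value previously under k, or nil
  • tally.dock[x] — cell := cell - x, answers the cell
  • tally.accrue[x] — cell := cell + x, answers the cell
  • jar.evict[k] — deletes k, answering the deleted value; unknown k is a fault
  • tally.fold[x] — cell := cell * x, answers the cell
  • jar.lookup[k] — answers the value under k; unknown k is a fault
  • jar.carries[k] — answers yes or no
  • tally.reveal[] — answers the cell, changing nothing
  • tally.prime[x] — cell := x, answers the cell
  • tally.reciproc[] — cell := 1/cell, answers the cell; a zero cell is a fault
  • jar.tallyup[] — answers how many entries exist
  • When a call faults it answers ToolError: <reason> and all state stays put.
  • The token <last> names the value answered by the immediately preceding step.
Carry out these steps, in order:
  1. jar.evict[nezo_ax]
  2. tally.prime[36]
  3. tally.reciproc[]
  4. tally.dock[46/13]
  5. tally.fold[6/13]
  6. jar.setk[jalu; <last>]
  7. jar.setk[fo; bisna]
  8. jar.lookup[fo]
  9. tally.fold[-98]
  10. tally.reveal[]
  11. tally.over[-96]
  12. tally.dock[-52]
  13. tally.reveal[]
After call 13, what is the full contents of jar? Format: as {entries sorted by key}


Answer: {fo=bisna, grimp=harafu_as, jalu=-1643/1014, trejam=-811}

Derivation:
# jar.evict(k='nezo_ax') ~> plodag
# tally.prime(x='36') ~> 36
# tally.reciproc() ~> 1/36
# tally.dock(x='46/13') ~> -1643/468
# tally.fold(x='6/13') ~> -1643/1014
# jar.setk(k='jalu', v='<last>') ~> nil
# jar.setk(k='fo', v='bisna') ~> nil
# jar.lookup(k='fo') ~> bisna
# tally.fold(x='-98') ~> 80507/507
# tally.reveal() ~> 80507/507
# tally.over(x='-96') ~> -80507/48672
# tally.dock(x='-52') ~> 2450437/48672
# tally.reveal() ~> 2450437/48672


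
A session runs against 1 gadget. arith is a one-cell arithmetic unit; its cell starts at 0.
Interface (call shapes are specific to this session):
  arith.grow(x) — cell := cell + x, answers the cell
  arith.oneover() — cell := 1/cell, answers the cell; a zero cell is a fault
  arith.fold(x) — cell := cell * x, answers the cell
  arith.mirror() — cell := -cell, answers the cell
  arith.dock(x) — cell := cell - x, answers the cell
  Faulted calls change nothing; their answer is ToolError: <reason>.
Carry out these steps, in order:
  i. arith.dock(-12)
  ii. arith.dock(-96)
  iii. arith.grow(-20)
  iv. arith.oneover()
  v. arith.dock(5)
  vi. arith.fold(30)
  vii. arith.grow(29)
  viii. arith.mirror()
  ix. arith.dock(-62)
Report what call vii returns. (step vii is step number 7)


I run arith.dock(x: -12), and get 12.
I try arith.dock(x: -96), giving 108.
Using arith.grow(x: -20), yielding 88.
I use arith.oneover, — result: 1/88.
Invoking arith.dock(x: 5), and see -439/88.
I try arith.fold(x: 30), giving -6585/44.
I try arith.grow(x: 29), and get -5309/44.
I try arith.mirror(), → 5309/44.
I try arith.dock(x: -62), yielding 8037/44.

Answer: -5309/44


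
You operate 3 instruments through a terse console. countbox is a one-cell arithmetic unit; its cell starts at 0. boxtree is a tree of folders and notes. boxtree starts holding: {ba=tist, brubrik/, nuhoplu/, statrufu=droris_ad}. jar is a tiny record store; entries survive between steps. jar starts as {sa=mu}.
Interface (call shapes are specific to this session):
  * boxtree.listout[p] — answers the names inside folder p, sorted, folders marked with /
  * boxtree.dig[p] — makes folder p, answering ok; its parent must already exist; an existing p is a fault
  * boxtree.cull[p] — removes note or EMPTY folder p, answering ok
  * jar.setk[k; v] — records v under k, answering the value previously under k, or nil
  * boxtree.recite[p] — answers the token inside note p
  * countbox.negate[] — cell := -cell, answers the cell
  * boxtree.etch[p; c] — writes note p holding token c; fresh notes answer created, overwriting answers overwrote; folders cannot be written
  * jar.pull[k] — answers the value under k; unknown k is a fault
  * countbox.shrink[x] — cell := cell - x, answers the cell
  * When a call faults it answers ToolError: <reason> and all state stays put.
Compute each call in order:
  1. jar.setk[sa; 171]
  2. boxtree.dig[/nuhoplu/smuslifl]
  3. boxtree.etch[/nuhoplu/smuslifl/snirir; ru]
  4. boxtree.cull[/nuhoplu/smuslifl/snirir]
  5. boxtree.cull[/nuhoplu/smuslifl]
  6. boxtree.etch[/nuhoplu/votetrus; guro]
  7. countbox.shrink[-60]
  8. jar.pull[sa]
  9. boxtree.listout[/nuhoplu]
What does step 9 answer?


Answer: [votetrus]

Derivation:
! jar.setk(sa, 171) == mu
! boxtree.dig(/nuhoplu/smuslifl) == ok
! boxtree.etch(/nuhoplu/smuslifl/snirir, ru) == created
! boxtree.cull(/nuhoplu/smuslifl/snirir) == ok
! boxtree.cull(/nuhoplu/smuslifl) == ok
! boxtree.etch(/nuhoplu/votetrus, guro) == created
! countbox.shrink(-60) == 60
! jar.pull(sa) == 171
! boxtree.listout(/nuhoplu) == [votetrus]


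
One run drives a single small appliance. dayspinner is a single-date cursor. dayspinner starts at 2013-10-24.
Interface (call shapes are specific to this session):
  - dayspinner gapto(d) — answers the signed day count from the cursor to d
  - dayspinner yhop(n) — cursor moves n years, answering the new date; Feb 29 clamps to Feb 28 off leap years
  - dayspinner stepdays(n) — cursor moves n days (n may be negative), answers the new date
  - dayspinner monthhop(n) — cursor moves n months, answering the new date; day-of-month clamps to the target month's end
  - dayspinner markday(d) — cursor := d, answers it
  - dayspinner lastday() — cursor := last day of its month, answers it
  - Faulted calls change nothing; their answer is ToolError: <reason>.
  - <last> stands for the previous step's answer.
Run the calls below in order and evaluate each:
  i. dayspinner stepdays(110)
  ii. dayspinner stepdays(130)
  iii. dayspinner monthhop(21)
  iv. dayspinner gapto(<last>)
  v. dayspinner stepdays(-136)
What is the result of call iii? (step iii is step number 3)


Answer: 2016-03-21

Derivation:
==> dayspinner stepdays(n=110)
<== 2014-02-11
==> dayspinner stepdays(n=130)
<== 2014-06-21
==> dayspinner monthhop(n=21)
<== 2016-03-21
==> dayspinner gapto(d=<last>)
<== 0
==> dayspinner stepdays(n=-136)
<== 2015-11-06


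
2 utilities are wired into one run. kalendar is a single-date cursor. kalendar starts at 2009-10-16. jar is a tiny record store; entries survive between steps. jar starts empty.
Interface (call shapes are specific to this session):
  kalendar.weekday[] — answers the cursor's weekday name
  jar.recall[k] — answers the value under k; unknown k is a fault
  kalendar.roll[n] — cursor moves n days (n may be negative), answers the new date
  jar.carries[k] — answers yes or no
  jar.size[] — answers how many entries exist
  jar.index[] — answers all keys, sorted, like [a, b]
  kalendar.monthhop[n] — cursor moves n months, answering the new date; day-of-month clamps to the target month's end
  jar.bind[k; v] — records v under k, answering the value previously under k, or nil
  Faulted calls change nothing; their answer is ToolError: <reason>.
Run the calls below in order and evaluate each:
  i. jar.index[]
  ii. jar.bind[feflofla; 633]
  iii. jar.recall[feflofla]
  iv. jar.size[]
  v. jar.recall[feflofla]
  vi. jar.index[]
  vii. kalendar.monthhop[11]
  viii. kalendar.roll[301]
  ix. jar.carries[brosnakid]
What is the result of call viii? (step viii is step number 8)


Then jar.index(), and see [].
I call jar.bind(k→feflofla, v→633), and get nil.
I try jar.recall(k→feflofla), giving 633.
Using jar.size, — result: 1.
I call jar.recall(k→feflofla), and get 633.
I call jar.index(), and observe [feflofla].
I call kalendar.monthhop(n→11), and see 2010-09-16.
Then kalendar.roll(n→301), yielding 2011-07-14.
Next I call jar.carries(k→brosnakid), and get no.

Answer: 2011-07-14


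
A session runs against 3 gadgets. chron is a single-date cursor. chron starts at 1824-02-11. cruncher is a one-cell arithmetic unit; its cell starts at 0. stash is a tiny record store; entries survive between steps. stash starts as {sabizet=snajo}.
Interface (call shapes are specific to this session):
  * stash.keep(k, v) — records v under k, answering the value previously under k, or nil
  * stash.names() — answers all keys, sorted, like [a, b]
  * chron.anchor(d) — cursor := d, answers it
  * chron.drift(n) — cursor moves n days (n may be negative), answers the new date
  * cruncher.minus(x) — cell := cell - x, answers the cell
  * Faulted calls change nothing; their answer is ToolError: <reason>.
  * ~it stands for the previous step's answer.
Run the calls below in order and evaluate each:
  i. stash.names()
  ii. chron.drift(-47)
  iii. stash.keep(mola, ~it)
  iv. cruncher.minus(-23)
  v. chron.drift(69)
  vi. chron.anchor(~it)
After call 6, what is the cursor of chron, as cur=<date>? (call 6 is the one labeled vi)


Answer: cur=1824-03-04

Derivation:
[in] names
:: [sabizet]
[in] drift -47
:: 1823-12-26
[in] keep mola ~it
:: nil
[in] minus -23
:: 23
[in] drift 69
:: 1824-03-04
[in] anchor ~it
:: 1824-03-04


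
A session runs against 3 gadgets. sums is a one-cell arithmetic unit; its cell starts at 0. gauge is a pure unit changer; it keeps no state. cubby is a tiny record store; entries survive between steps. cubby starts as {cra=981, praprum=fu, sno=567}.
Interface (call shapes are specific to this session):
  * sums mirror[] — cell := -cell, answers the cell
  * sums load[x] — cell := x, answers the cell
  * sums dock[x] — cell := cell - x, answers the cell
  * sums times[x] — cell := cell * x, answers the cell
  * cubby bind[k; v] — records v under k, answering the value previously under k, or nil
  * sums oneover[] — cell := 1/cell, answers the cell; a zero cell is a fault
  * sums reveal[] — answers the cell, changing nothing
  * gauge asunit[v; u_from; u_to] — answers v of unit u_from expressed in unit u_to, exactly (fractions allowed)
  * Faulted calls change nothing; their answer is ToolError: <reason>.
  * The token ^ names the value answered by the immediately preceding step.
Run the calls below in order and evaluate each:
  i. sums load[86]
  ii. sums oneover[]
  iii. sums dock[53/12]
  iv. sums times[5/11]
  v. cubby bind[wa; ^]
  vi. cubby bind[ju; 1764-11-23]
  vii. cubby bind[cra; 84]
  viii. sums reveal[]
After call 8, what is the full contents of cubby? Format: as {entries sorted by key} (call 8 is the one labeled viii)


% sums load(x='86') -> 86
% sums oneover() -> 1/86
% sums dock(x='53/12') -> -2273/516
% sums times(x='5/11') -> -11365/5676
% cubby bind(k='wa', v='^') -> nil
% cubby bind(k='ju', v='1764-11-23') -> nil
% cubby bind(k='cra', v='84') -> 981
% sums reveal() -> -11365/5676

Answer: {cra=84, ju=1764-11-23, praprum=fu, sno=567, wa=-11365/5676}


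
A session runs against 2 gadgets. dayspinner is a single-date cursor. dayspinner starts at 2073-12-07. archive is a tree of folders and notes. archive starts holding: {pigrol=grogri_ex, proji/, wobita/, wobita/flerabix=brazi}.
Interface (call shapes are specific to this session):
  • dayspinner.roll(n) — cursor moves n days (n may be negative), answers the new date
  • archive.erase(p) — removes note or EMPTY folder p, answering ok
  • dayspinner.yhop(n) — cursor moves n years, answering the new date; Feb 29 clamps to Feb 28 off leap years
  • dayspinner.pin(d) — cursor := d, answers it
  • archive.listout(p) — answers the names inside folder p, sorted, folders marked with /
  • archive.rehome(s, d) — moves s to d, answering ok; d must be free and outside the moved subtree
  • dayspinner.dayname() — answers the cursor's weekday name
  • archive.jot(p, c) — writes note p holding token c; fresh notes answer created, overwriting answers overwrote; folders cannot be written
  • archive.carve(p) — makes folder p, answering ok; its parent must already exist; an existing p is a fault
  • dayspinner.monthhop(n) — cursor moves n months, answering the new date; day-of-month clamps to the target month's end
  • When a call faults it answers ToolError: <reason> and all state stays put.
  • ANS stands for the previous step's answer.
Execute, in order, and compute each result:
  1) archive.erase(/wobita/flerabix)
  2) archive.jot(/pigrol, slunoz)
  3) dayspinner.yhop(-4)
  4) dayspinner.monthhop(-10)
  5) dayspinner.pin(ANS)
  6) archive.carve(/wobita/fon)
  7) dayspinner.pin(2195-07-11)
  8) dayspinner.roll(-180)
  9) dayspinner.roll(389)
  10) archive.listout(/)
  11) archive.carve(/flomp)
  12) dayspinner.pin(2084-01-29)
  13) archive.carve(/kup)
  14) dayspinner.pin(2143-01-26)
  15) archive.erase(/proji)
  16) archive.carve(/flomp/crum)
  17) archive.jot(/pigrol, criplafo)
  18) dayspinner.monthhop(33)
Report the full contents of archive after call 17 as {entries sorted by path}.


Answer: {flomp/, flomp/crum/, kup/, pigrol=criplafo, wobita/, wobita/fon/}

Derivation:
;; 1. archive.erase(/wobita/flerabix) == ok
;; 2. archive.jot(/pigrol, slunoz) == overwrote
;; 3. dayspinner.yhop(-4) == 2069-12-07
;; 4. dayspinner.monthhop(-10) == 2069-02-07
;; 5. dayspinner.pin(ANS) == 2069-02-07
;; 6. archive.carve(/wobita/fon) == ok
;; 7. dayspinner.pin(2195-07-11) == 2195-07-11
;; 8. dayspinner.roll(-180) == 2195-01-12
;; 9. dayspinner.roll(389) == 2196-02-05
;; 10. archive.listout(/) == [pigrol, proji/, wobita/]
;; 11. archive.carve(/flomp) == ok
;; 12. dayspinner.pin(2084-01-29) == 2084-01-29
;; 13. archive.carve(/kup) == ok
;; 14. dayspinner.pin(2143-01-26) == 2143-01-26
;; 15. archive.erase(/proji) == ok
;; 16. archive.carve(/flomp/crum) == ok
;; 17. archive.jot(/pigrol, criplafo) == overwrote
;; 18. dayspinner.monthhop(33) == 2145-10-26


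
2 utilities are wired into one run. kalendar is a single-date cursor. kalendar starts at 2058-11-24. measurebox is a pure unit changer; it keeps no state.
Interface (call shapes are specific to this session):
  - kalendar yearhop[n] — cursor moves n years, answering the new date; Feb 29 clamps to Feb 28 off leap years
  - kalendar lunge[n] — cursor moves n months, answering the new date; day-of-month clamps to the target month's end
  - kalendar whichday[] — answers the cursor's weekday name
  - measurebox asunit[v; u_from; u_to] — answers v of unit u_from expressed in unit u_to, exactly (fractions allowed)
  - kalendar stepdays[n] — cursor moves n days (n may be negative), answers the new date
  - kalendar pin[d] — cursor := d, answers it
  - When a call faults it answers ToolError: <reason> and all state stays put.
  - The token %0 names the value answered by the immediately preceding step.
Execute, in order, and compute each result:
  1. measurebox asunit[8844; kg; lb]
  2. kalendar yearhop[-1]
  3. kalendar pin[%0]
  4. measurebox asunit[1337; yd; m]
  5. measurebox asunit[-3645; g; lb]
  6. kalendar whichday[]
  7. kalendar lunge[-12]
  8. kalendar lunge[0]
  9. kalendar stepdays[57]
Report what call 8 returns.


Answer: 2056-11-24

Derivation:
% measurebox asunit v='8844' u_from='kg' u_to='lb'
[out] 80400000000/4123567
% kalendar yearhop n='-1'
[out] 2057-11-24
% kalendar pin d='%0'
[out] 2057-11-24
% measurebox asunit v='1337' u_from='yd' u_to='m'
[out] 1528191/1250
% measurebox asunit v='-3645' u_from='g' u_to='lb'
[out] -364500000/45359237
% kalendar whichday
[out] Saturday
% kalendar lunge n='-12'
[out] 2056-11-24
% kalendar lunge n='0'
[out] 2056-11-24
% kalendar stepdays n='57'
[out] 2057-01-20


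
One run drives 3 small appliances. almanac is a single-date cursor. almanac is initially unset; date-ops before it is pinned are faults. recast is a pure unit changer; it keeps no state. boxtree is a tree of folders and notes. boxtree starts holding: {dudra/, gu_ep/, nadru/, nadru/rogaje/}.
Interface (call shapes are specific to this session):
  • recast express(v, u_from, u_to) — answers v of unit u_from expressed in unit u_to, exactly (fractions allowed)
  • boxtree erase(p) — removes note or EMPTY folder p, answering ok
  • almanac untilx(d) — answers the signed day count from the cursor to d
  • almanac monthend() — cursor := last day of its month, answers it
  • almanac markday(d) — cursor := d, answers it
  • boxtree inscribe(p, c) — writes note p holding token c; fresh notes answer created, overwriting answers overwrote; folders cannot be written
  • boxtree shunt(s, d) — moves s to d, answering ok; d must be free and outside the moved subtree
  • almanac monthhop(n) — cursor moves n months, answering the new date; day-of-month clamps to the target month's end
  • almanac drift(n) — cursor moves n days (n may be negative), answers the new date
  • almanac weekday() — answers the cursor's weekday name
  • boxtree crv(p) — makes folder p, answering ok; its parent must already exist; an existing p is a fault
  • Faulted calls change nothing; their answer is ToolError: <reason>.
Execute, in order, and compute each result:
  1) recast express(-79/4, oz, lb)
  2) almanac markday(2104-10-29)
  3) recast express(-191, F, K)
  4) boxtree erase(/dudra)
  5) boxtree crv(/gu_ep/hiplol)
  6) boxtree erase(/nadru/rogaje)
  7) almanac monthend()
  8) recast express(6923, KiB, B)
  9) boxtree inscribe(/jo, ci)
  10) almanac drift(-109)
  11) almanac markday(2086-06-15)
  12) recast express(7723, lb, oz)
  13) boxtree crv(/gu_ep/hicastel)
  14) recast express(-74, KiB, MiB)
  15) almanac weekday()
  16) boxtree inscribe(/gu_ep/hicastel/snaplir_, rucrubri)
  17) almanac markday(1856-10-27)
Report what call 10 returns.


Act: recast express[v='-79/4'; u_from='oz'; u_to='lb']
Obs: -79/64
Act: almanac markday[d='2104-10-29']
Obs: 2104-10-29
Act: recast express[v='-191'; u_from='F'; u_to='K']
Obs: 26867/180
Act: boxtree erase[p='/dudra']
Obs: ok
Act: boxtree crv[p='/gu_ep/hiplol']
Obs: ok
Act: boxtree erase[p='/nadru/rogaje']
Obs: ok
Act: almanac monthend[]
Obs: 2104-10-31
Act: recast express[v='6923'; u_from='KiB'; u_to='B']
Obs: 7089152
Act: boxtree inscribe[p='/jo'; c='ci']
Obs: created
Act: almanac drift[n='-109']
Obs: 2104-07-14
Act: almanac markday[d='2086-06-15']
Obs: 2086-06-15
Act: recast express[v='7723'; u_from='lb'; u_to='oz']
Obs: 123568
Act: boxtree crv[p='/gu_ep/hicastel']
Obs: ok
Act: recast express[v='-74'; u_from='KiB'; u_to='MiB']
Obs: -37/512
Act: almanac weekday[]
Obs: Saturday
Act: boxtree inscribe[p='/gu_ep/hicastel/snaplir_'; c='rucrubri']
Obs: created
Act: almanac markday[d='1856-10-27']
Obs: 1856-10-27

Answer: 2104-07-14


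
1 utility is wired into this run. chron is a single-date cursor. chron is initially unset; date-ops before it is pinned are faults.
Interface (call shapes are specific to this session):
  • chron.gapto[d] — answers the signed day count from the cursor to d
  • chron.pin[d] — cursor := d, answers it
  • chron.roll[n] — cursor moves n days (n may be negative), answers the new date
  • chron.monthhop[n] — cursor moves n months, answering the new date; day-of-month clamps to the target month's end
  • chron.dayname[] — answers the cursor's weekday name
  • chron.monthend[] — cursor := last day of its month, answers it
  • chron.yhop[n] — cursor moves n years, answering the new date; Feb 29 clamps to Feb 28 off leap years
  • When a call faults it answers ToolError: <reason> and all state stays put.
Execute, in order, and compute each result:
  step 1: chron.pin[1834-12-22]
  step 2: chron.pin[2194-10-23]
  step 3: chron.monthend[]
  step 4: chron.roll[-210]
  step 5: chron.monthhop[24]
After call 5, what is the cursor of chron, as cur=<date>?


Answer: cur=2196-04-04

Derivation:
==> pin(d: 1834-12-22)
<== 1834-12-22
==> pin(d: 2194-10-23)
<== 2194-10-23
==> monthend()
<== 2194-10-31
==> roll(n: -210)
<== 2194-04-04
==> monthhop(n: 24)
<== 2196-04-04


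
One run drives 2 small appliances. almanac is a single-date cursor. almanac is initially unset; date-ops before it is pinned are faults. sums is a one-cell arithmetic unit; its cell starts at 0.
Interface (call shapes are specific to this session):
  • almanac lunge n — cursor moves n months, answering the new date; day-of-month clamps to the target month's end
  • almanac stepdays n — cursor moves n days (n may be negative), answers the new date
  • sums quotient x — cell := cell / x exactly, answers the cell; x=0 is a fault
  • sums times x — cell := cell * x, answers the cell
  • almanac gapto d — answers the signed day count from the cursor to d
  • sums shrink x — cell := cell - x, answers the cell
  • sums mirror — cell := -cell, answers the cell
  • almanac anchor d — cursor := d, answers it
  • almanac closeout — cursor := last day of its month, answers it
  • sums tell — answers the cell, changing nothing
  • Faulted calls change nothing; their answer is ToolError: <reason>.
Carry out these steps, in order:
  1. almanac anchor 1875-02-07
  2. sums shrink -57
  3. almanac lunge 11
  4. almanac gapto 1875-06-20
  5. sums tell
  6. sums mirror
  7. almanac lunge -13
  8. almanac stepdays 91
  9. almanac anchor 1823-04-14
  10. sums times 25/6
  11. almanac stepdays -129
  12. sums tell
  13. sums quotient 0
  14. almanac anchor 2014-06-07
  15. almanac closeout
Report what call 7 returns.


[in] almanac anchor d: 1875-02-07
= 1875-02-07
[in] sums shrink x: -57
= 57
[in] almanac lunge n: 11
= 1876-01-07
[in] almanac gapto d: 1875-06-20
= -201
[in] sums tell
= 57
[in] sums mirror
= -57
[in] almanac lunge n: -13
= 1874-12-07
[in] almanac stepdays n: 91
= 1875-03-08
[in] almanac anchor d: 1823-04-14
= 1823-04-14
[in] sums times x: 25/6
= -475/2
[in] almanac stepdays n: -129
= 1822-12-06
[in] sums tell
= -475/2
[in] sums quotient x: 0
= ToolError: division by zero
[in] almanac anchor d: 2014-06-07
= 2014-06-07
[in] almanac closeout
= 2014-06-30

Answer: 1874-12-07
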